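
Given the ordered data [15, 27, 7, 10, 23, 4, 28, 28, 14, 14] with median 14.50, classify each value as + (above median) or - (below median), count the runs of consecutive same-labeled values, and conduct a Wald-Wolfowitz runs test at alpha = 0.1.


Step 1: Compute median = 14.50; label A = above, B = below.
Labels in order: AABBABAABB  (n_A = 5, n_B = 5)
Step 2: Count runs R = 6.
Step 3: Under H0 (random ordering), E[R] = 2*n_A*n_B/(n_A+n_B) + 1 = 2*5*5/10 + 1 = 6.0000.
        Var[R] = 2*n_A*n_B*(2*n_A*n_B - n_A - n_B) / ((n_A+n_B)^2 * (n_A+n_B-1)) = 2000/900 = 2.2222.
        SD[R] = 1.4907.
Step 4: R = E[R], so z = 0 with no continuity correction.
Step 5: Two-sided p-value via normal approximation = 2*(1 - Phi(|z|)) = 1.000000.
Step 6: alpha = 0.1. fail to reject H0.

R = 6, z = 0.0000, p = 1.000000, fail to reject H0.


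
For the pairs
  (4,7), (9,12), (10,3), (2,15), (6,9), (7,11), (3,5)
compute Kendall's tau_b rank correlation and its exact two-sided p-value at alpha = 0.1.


Step 1: Enumerate the 21 unordered pairs (i,j) with i<j and classify each by sign(x_j-x_i) * sign(y_j-y_i).
  (1,2):dx=+5,dy=+5->C; (1,3):dx=+6,dy=-4->D; (1,4):dx=-2,dy=+8->D; (1,5):dx=+2,dy=+2->C
  (1,6):dx=+3,dy=+4->C; (1,7):dx=-1,dy=-2->C; (2,3):dx=+1,dy=-9->D; (2,4):dx=-7,dy=+3->D
  (2,5):dx=-3,dy=-3->C; (2,6):dx=-2,dy=-1->C; (2,7):dx=-6,dy=-7->C; (3,4):dx=-8,dy=+12->D
  (3,5):dx=-4,dy=+6->D; (3,6):dx=-3,dy=+8->D; (3,7):dx=-7,dy=+2->D; (4,5):dx=+4,dy=-6->D
  (4,6):dx=+5,dy=-4->D; (4,7):dx=+1,dy=-10->D; (5,6):dx=+1,dy=+2->C; (5,7):dx=-3,dy=-4->C
  (6,7):dx=-4,dy=-6->C
Step 2: C = 10, D = 11, total pairs = 21.
Step 3: tau = (C - D)/(n(n-1)/2) = (10 - 11)/21 = -0.047619.
Step 4: Exact two-sided p-value (enumerate n! = 5040 permutations of y under H0): p = 1.000000.
Step 5: alpha = 0.1. fail to reject H0.

tau_b = -0.0476 (C=10, D=11), p = 1.000000, fail to reject H0.


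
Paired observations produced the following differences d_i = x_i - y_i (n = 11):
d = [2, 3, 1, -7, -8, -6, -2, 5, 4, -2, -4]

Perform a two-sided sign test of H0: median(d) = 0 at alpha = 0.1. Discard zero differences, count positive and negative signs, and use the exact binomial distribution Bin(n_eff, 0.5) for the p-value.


Step 1: Discard zero differences. Original n = 11; n_eff = number of nonzero differences = 11.
Nonzero differences (with sign): +2, +3, +1, -7, -8, -6, -2, +5, +4, -2, -4
Step 2: Count signs: positive = 5, negative = 6.
Step 3: Under H0: P(positive) = 0.5, so the number of positives S ~ Bin(11, 0.5).
Step 4: Two-sided exact p-value = sum of Bin(11,0.5) probabilities at or below the observed probability = 1.000000.
Step 5: alpha = 0.1. fail to reject H0.

n_eff = 11, pos = 5, neg = 6, p = 1.000000, fail to reject H0.


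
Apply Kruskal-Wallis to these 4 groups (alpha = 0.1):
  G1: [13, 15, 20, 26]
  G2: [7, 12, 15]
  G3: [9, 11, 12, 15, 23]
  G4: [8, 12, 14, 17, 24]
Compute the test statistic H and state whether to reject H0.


Step 1: Combine all N = 17 observations and assign midranks.
sorted (value, group, rank): (7,G2,1), (8,G4,2), (9,G3,3), (11,G3,4), (12,G2,6), (12,G3,6), (12,G4,6), (13,G1,8), (14,G4,9), (15,G1,11), (15,G2,11), (15,G3,11), (17,G4,13), (20,G1,14), (23,G3,15), (24,G4,16), (26,G1,17)
Step 2: Sum ranks within each group.
R_1 = 50 (n_1 = 4)
R_2 = 18 (n_2 = 3)
R_3 = 39 (n_3 = 5)
R_4 = 46 (n_4 = 5)
Step 3: H = 12/(N(N+1)) * sum(R_i^2/n_i) - 3(N+1)
     = 12/(17*18) * (50^2/4 + 18^2/3 + 39^2/5 + 46^2/5) - 3*18
     = 0.039216 * 1460.4 - 54
     = 3.270588.
Step 4: Ties present; correction factor C = 1 - 48/(17^3 - 17) = 0.990196. Corrected H = 3.270588 / 0.990196 = 3.302970.
Step 5: Under H0, H ~ chi^2(3); p-value = 0.347229.
Step 6: alpha = 0.1. fail to reject H0.

H = 3.3030, df = 3, p = 0.347229, fail to reject H0.


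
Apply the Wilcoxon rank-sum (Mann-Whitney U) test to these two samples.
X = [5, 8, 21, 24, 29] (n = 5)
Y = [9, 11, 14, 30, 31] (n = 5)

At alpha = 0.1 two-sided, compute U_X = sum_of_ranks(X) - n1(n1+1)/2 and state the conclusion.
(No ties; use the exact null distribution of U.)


Step 1: Combine and sort all 10 observations; assign midranks.
sorted (value, group): (5,X), (8,X), (9,Y), (11,Y), (14,Y), (21,X), (24,X), (29,X), (30,Y), (31,Y)
ranks: 5->1, 8->2, 9->3, 11->4, 14->5, 21->6, 24->7, 29->8, 30->9, 31->10
Step 2: Rank sum for X: R1 = 1 + 2 + 6 + 7 + 8 = 24.
Step 3: U_X = R1 - n1(n1+1)/2 = 24 - 5*6/2 = 24 - 15 = 9.
       U_Y = n1*n2 - U_X = 25 - 9 = 16.
Step 4: No ties, so the exact null distribution of U (based on enumerating the C(10,5) = 252 equally likely rank assignments) gives the two-sided p-value.
Step 5: p-value = 0.547619; compare to alpha = 0.1. fail to reject H0.

U_X = 9, p = 0.547619, fail to reject H0 at alpha = 0.1.


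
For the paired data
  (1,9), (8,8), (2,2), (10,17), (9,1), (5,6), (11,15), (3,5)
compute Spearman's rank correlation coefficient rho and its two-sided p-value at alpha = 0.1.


Step 1: Rank x and y separately (midranks; no ties here).
rank(x): 1->1, 8->5, 2->2, 10->7, 9->6, 5->4, 11->8, 3->3
rank(y): 9->6, 8->5, 2->2, 17->8, 1->1, 6->4, 15->7, 5->3
Step 2: d_i = R_x(i) - R_y(i); compute d_i^2.
  (1-6)^2=25, (5-5)^2=0, (2-2)^2=0, (7-8)^2=1, (6-1)^2=25, (4-4)^2=0, (8-7)^2=1, (3-3)^2=0
sum(d^2) = 52.
Step 3: rho = 1 - 6*52 / (8*(8^2 - 1)) = 1 - 312/504 = 0.380952.
Step 4: Under H0, t = rho * sqrt((n-2)/(1-rho^2)) = 1.0092 ~ t(6).
Step 5: Two-sided p-value from the t-distribution with 6 df = 0.351813.
Step 6: alpha = 0.1. fail to reject H0.

rho = 0.3810, p = 0.351813, fail to reject H0 at alpha = 0.1.


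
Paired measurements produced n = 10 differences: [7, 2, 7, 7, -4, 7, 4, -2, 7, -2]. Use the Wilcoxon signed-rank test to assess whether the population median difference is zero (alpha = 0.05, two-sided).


Step 1: Drop any zero differences (none here) and take |d_i|.
|d| = [7, 2, 7, 7, 4, 7, 4, 2, 7, 2]
Step 2: Midrank |d_i| (ties get averaged ranks).
ranks: |7|->8, |2|->2, |7|->8, |7|->8, |4|->4.5, |7|->8, |4|->4.5, |2|->2, |7|->8, |2|->2
Step 3: Attach original signs; sum ranks with positive sign and with negative sign.
W+ = 8 + 2 + 8 + 8 + 8 + 4.5 + 8 = 46.5
W- = 4.5 + 2 + 2 = 8.5
(Check: W+ + W- = 55 should equal n(n+1)/2 = 55.)
Step 4: Test statistic W = min(W+, W-) = 8.5.
Step 5: Ties in |d|, so use the tie-corrected normal approximation.
        E[W] = n(n+1)/4 = 10*11/4 = 27.5.
        Tie groups: |d|=2 (t=3), |d|=4 (t=2), |d|=7 (t=5); sum(t^3 - t) = 150.
        Var[W] = n(n+1)(2n+1)/24 - sum(t^3-t)/48 = 2310/24 - 150/48 = 93.125.
        z = (W - E[W]) / sqrt(Var[W]) = (8.5 - 27.5) / 9.6501 = -1.9689.
        Two-sided p = 2*Phi(z) = 0.048966.
Step 6: alpha = 0.05. reject H0.

W+ = 46.5, W- = 8.5, W = min = 8.5, p = 0.048966, reject H0.


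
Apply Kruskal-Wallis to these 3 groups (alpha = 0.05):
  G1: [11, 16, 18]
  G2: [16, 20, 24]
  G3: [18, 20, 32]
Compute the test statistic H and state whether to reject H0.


Step 1: Combine all N = 9 observations and assign midranks.
sorted (value, group, rank): (11,G1,1), (16,G1,2.5), (16,G2,2.5), (18,G1,4.5), (18,G3,4.5), (20,G2,6.5), (20,G3,6.5), (24,G2,8), (32,G3,9)
Step 2: Sum ranks within each group.
R_1 = 8 (n_1 = 3)
R_2 = 17 (n_2 = 3)
R_3 = 20 (n_3 = 3)
Step 3: H = 12/(N(N+1)) * sum(R_i^2/n_i) - 3(N+1)
     = 12/(9*10) * (8^2/3 + 17^2/3 + 20^2/3) - 3*10
     = 0.133333 * 251 - 30
     = 3.466667.
Step 4: Ties present; correction factor C = 1 - 18/(9^3 - 9) = 0.975000. Corrected H = 3.466667 / 0.975000 = 3.555556.
Step 5: Under H0, H ~ chi^2(2); p-value = 0.169013.
Step 6: alpha = 0.05. fail to reject H0.

H = 3.5556, df = 2, p = 0.169013, fail to reject H0.


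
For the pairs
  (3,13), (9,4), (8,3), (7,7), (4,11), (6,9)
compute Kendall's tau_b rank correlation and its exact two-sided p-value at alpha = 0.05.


Step 1: Enumerate the 15 unordered pairs (i,j) with i<j and classify each by sign(x_j-x_i) * sign(y_j-y_i).
  (1,2):dx=+6,dy=-9->D; (1,3):dx=+5,dy=-10->D; (1,4):dx=+4,dy=-6->D; (1,5):dx=+1,dy=-2->D
  (1,6):dx=+3,dy=-4->D; (2,3):dx=-1,dy=-1->C; (2,4):dx=-2,dy=+3->D; (2,5):dx=-5,dy=+7->D
  (2,6):dx=-3,dy=+5->D; (3,4):dx=-1,dy=+4->D; (3,5):dx=-4,dy=+8->D; (3,6):dx=-2,dy=+6->D
  (4,5):dx=-3,dy=+4->D; (4,6):dx=-1,dy=+2->D; (5,6):dx=+2,dy=-2->D
Step 2: C = 1, D = 14, total pairs = 15.
Step 3: tau = (C - D)/(n(n-1)/2) = (1 - 14)/15 = -0.866667.
Step 4: Exact two-sided p-value (enumerate n! = 720 permutations of y under H0): p = 0.016667.
Step 5: alpha = 0.05. reject H0.

tau_b = -0.8667 (C=1, D=14), p = 0.016667, reject H0.


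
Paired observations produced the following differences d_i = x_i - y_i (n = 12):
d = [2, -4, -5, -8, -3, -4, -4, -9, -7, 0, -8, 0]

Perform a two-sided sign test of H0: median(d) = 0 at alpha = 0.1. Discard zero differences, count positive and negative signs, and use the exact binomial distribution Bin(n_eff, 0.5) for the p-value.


Step 1: Discard zero differences. Original n = 12; n_eff = number of nonzero differences = 10.
Nonzero differences (with sign): +2, -4, -5, -8, -3, -4, -4, -9, -7, -8
Step 2: Count signs: positive = 1, negative = 9.
Step 3: Under H0: P(positive) = 0.5, so the number of positives S ~ Bin(10, 0.5).
Step 4: Two-sided exact p-value = sum of Bin(10,0.5) probabilities at or below the observed probability = 0.021484.
Step 5: alpha = 0.1. reject H0.

n_eff = 10, pos = 1, neg = 9, p = 0.021484, reject H0.


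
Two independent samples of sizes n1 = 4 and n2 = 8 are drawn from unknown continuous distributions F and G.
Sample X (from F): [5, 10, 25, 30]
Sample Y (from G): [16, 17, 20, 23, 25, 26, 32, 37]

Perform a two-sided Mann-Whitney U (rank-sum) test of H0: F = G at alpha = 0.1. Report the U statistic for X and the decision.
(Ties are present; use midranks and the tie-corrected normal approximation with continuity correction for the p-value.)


Step 1: Combine and sort all 12 observations; assign midranks.
sorted (value, group): (5,X), (10,X), (16,Y), (17,Y), (20,Y), (23,Y), (25,X), (25,Y), (26,Y), (30,X), (32,Y), (37,Y)
ranks: 5->1, 10->2, 16->3, 17->4, 20->5, 23->6, 25->7.5, 25->7.5, 26->9, 30->10, 32->11, 37->12
Step 2: Rank sum for X: R1 = 1 + 2 + 7.5 + 10 = 20.5.
Step 3: U_X = R1 - n1(n1+1)/2 = 20.5 - 4*5/2 = 20.5 - 10 = 10.5.
       U_Y = n1*n2 - U_X = 32 - 10.5 = 21.5.
Step 4: Ties are present, so use the tie-corrected normal approximation (with continuity correction) for the p-value.
Step 5: p-value = 0.394938; compare to alpha = 0.1. fail to reject H0.

U_X = 10.5, p = 0.394938, fail to reject H0 at alpha = 0.1.


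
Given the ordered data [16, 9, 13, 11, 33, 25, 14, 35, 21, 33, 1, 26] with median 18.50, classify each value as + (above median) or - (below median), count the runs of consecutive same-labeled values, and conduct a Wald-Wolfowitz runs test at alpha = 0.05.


Step 1: Compute median = 18.50; label A = above, B = below.
Labels in order: BBBBAABAAABA  (n_A = 6, n_B = 6)
Step 2: Count runs R = 6.
Step 3: Under H0 (random ordering), E[R] = 2*n_A*n_B/(n_A+n_B) + 1 = 2*6*6/12 + 1 = 7.0000.
        Var[R] = 2*n_A*n_B*(2*n_A*n_B - n_A - n_B) / ((n_A+n_B)^2 * (n_A+n_B-1)) = 4320/1584 = 2.7273.
        SD[R] = 1.6514.
Step 4: Continuity-corrected z = (R + 0.5 - E[R]) / SD[R] = (6 + 0.5 - 7.0000) / 1.6514 = -0.3028.
Step 5: Two-sided p-value via normal approximation = 2*(1 - Phi(|z|)) = 0.762069.
Step 6: alpha = 0.05. fail to reject H0.

R = 6, z = -0.3028, p = 0.762069, fail to reject H0.


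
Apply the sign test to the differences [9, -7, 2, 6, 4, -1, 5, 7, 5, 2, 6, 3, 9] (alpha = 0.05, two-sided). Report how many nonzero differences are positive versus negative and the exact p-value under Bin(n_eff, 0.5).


Step 1: Discard zero differences. Original n = 13; n_eff = number of nonzero differences = 13.
Nonzero differences (with sign): +9, -7, +2, +6, +4, -1, +5, +7, +5, +2, +6, +3, +9
Step 2: Count signs: positive = 11, negative = 2.
Step 3: Under H0: P(positive) = 0.5, so the number of positives S ~ Bin(13, 0.5).
Step 4: Two-sided exact p-value = sum of Bin(13,0.5) probabilities at or below the observed probability = 0.022461.
Step 5: alpha = 0.05. reject H0.

n_eff = 13, pos = 11, neg = 2, p = 0.022461, reject H0.


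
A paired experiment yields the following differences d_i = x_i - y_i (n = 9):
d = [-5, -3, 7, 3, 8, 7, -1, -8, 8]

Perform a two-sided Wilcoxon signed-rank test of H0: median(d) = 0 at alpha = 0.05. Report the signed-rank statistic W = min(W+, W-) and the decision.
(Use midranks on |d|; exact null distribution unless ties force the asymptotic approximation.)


Step 1: Drop any zero differences (none here) and take |d_i|.
|d| = [5, 3, 7, 3, 8, 7, 1, 8, 8]
Step 2: Midrank |d_i| (ties get averaged ranks).
ranks: |5|->4, |3|->2.5, |7|->5.5, |3|->2.5, |8|->8, |7|->5.5, |1|->1, |8|->8, |8|->8
Step 3: Attach original signs; sum ranks with positive sign and with negative sign.
W+ = 5.5 + 2.5 + 8 + 5.5 + 8 = 29.5
W- = 4 + 2.5 + 1 + 8 = 15.5
(Check: W+ + W- = 45 should equal n(n+1)/2 = 45.)
Step 4: Test statistic W = min(W+, W-) = 15.5.
Step 5: Ties in |d|, so use the tie-corrected normal approximation.
        E[W] = n(n+1)/4 = 9*10/4 = 22.5.
        Tie groups: |d|=3 (t=2), |d|=7 (t=2), |d|=8 (t=3); sum(t^3 - t) = 36.
        Var[W] = n(n+1)(2n+1)/24 - sum(t^3-t)/48 = 1710/24 - 36/48 = 70.5.
        z = (W - E[W]) / sqrt(Var[W]) = (15.5 - 22.5) / 8.3964 = -0.8337.
        Two-sided p = 2*Phi(z) = 0.404457.
Step 6: alpha = 0.05. fail to reject H0.

W+ = 29.5, W- = 15.5, W = min = 15.5, p = 0.404457, fail to reject H0.


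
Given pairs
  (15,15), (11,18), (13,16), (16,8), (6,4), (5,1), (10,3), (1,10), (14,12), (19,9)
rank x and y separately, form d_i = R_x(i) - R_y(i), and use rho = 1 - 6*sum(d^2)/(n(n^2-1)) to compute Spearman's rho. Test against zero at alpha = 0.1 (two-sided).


Step 1: Rank x and y separately (midranks; no ties here).
rank(x): 15->8, 11->5, 13->6, 16->9, 6->3, 5->2, 10->4, 1->1, 14->7, 19->10
rank(y): 15->8, 18->10, 16->9, 8->4, 4->3, 1->1, 3->2, 10->6, 12->7, 9->5
Step 2: d_i = R_x(i) - R_y(i); compute d_i^2.
  (8-8)^2=0, (5-10)^2=25, (6-9)^2=9, (9-4)^2=25, (3-3)^2=0, (2-1)^2=1, (4-2)^2=4, (1-6)^2=25, (7-7)^2=0, (10-5)^2=25
sum(d^2) = 114.
Step 3: rho = 1 - 6*114 / (10*(10^2 - 1)) = 1 - 684/990 = 0.309091.
Step 4: Under H0, t = rho * sqrt((n-2)/(1-rho^2)) = 0.9193 ~ t(8).
Step 5: Two-sided p-value from the t-distribution with 8 df = 0.384841.
Step 6: alpha = 0.1. fail to reject H0.

rho = 0.3091, p = 0.384841, fail to reject H0 at alpha = 0.1.


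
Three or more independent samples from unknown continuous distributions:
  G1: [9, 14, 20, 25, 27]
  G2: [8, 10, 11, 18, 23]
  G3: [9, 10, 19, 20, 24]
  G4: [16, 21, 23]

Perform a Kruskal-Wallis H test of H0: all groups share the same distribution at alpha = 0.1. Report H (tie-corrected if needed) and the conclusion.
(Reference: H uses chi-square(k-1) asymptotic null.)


Step 1: Combine all N = 18 observations and assign midranks.
sorted (value, group, rank): (8,G2,1), (9,G1,2.5), (9,G3,2.5), (10,G2,4.5), (10,G3,4.5), (11,G2,6), (14,G1,7), (16,G4,8), (18,G2,9), (19,G3,10), (20,G1,11.5), (20,G3,11.5), (21,G4,13), (23,G2,14.5), (23,G4,14.5), (24,G3,16), (25,G1,17), (27,G1,18)
Step 2: Sum ranks within each group.
R_1 = 56 (n_1 = 5)
R_2 = 35 (n_2 = 5)
R_3 = 44.5 (n_3 = 5)
R_4 = 35.5 (n_4 = 3)
Step 3: H = 12/(N(N+1)) * sum(R_i^2/n_i) - 3(N+1)
     = 12/(18*19) * (56^2/5 + 35^2/5 + 44.5^2/5 + 35.5^2/3) - 3*19
     = 0.035088 * 1688.33 - 57
     = 2.239766.
Step 4: Ties present; correction factor C = 1 - 24/(18^3 - 18) = 0.995872. Corrected H = 2.239766 / 0.995872 = 2.249050.
Step 5: Under H0, H ~ chi^2(3); p-value = 0.522352.
Step 6: alpha = 0.1. fail to reject H0.

H = 2.2491, df = 3, p = 0.522352, fail to reject H0.


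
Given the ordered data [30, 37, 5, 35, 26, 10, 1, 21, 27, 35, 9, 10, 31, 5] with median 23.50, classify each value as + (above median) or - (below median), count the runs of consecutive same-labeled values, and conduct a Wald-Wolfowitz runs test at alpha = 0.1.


Step 1: Compute median = 23.50; label A = above, B = below.
Labels in order: AABAABBBAABBAB  (n_A = 7, n_B = 7)
Step 2: Count runs R = 8.
Step 3: Under H0 (random ordering), E[R] = 2*n_A*n_B/(n_A+n_B) + 1 = 2*7*7/14 + 1 = 8.0000.
        Var[R] = 2*n_A*n_B*(2*n_A*n_B - n_A - n_B) / ((n_A+n_B)^2 * (n_A+n_B-1)) = 8232/2548 = 3.2308.
        SD[R] = 1.7974.
Step 4: R = E[R], so z = 0 with no continuity correction.
Step 5: Two-sided p-value via normal approximation = 2*(1 - Phi(|z|)) = 1.000000.
Step 6: alpha = 0.1. fail to reject H0.

R = 8, z = 0.0000, p = 1.000000, fail to reject H0.


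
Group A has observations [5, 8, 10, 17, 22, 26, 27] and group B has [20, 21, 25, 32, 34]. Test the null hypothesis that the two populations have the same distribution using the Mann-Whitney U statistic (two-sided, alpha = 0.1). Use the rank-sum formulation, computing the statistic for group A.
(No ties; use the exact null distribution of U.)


Step 1: Combine and sort all 12 observations; assign midranks.
sorted (value, group): (5,X), (8,X), (10,X), (17,X), (20,Y), (21,Y), (22,X), (25,Y), (26,X), (27,X), (32,Y), (34,Y)
ranks: 5->1, 8->2, 10->3, 17->4, 20->5, 21->6, 22->7, 25->8, 26->9, 27->10, 32->11, 34->12
Step 2: Rank sum for X: R1 = 1 + 2 + 3 + 4 + 7 + 9 + 10 = 36.
Step 3: U_X = R1 - n1(n1+1)/2 = 36 - 7*8/2 = 36 - 28 = 8.
       U_Y = n1*n2 - U_X = 35 - 8 = 27.
Step 4: No ties, so the exact null distribution of U (based on enumerating the C(12,7) = 792 equally likely rank assignments) gives the two-sided p-value.
Step 5: p-value = 0.148990; compare to alpha = 0.1. fail to reject H0.

U_X = 8, p = 0.148990, fail to reject H0 at alpha = 0.1.


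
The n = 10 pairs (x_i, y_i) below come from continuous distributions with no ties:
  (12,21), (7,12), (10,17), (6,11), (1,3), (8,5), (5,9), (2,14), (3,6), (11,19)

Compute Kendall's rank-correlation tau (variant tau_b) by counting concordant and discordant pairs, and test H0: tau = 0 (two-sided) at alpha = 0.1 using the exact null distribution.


Step 1: Enumerate the 45 unordered pairs (i,j) with i<j and classify each by sign(x_j-x_i) * sign(y_j-y_i).
  (1,2):dx=-5,dy=-9->C; (1,3):dx=-2,dy=-4->C; (1,4):dx=-6,dy=-10->C; (1,5):dx=-11,dy=-18->C
  (1,6):dx=-4,dy=-16->C; (1,7):dx=-7,dy=-12->C; (1,8):dx=-10,dy=-7->C; (1,9):dx=-9,dy=-15->C
  (1,10):dx=-1,dy=-2->C; (2,3):dx=+3,dy=+5->C; (2,4):dx=-1,dy=-1->C; (2,5):dx=-6,dy=-9->C
  (2,6):dx=+1,dy=-7->D; (2,7):dx=-2,dy=-3->C; (2,8):dx=-5,dy=+2->D; (2,9):dx=-4,dy=-6->C
  (2,10):dx=+4,dy=+7->C; (3,4):dx=-4,dy=-6->C; (3,5):dx=-9,dy=-14->C; (3,6):dx=-2,dy=-12->C
  (3,7):dx=-5,dy=-8->C; (3,8):dx=-8,dy=-3->C; (3,9):dx=-7,dy=-11->C; (3,10):dx=+1,dy=+2->C
  (4,5):dx=-5,dy=-8->C; (4,6):dx=+2,dy=-6->D; (4,7):dx=-1,dy=-2->C; (4,8):dx=-4,dy=+3->D
  (4,9):dx=-3,dy=-5->C; (4,10):dx=+5,dy=+8->C; (5,6):dx=+7,dy=+2->C; (5,7):dx=+4,dy=+6->C
  (5,8):dx=+1,dy=+11->C; (5,9):dx=+2,dy=+3->C; (5,10):dx=+10,dy=+16->C; (6,7):dx=-3,dy=+4->D
  (6,8):dx=-6,dy=+9->D; (6,9):dx=-5,dy=+1->D; (6,10):dx=+3,dy=+14->C; (7,8):dx=-3,dy=+5->D
  (7,9):dx=-2,dy=-3->C; (7,10):dx=+6,dy=+10->C; (8,9):dx=+1,dy=-8->D; (8,10):dx=+9,dy=+5->C
  (9,10):dx=+8,dy=+13->C
Step 2: C = 36, D = 9, total pairs = 45.
Step 3: tau = (C - D)/(n(n-1)/2) = (36 - 9)/45 = 0.600000.
Step 4: Exact two-sided p-value (enumerate n! = 3628800 permutations of y under H0): p = 0.016666.
Step 5: alpha = 0.1. reject H0.

tau_b = 0.6000 (C=36, D=9), p = 0.016666, reject H0.


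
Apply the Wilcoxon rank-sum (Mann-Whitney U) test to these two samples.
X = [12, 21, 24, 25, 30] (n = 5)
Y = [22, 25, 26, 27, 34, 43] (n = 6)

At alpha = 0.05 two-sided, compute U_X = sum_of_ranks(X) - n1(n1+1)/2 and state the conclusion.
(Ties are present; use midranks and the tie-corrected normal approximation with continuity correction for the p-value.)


Step 1: Combine and sort all 11 observations; assign midranks.
sorted (value, group): (12,X), (21,X), (22,Y), (24,X), (25,X), (25,Y), (26,Y), (27,Y), (30,X), (34,Y), (43,Y)
ranks: 12->1, 21->2, 22->3, 24->4, 25->5.5, 25->5.5, 26->7, 27->8, 30->9, 34->10, 43->11
Step 2: Rank sum for X: R1 = 1 + 2 + 4 + 5.5 + 9 = 21.5.
Step 3: U_X = R1 - n1(n1+1)/2 = 21.5 - 5*6/2 = 21.5 - 15 = 6.5.
       U_Y = n1*n2 - U_X = 30 - 6.5 = 23.5.
Step 4: Ties are present, so use the tie-corrected normal approximation (with continuity correction) for the p-value.
Step 5: p-value = 0.143215; compare to alpha = 0.05. fail to reject H0.

U_X = 6.5, p = 0.143215, fail to reject H0 at alpha = 0.05.


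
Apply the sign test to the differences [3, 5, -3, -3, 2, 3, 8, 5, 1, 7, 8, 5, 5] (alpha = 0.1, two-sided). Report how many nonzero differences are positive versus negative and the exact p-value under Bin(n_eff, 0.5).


Step 1: Discard zero differences. Original n = 13; n_eff = number of nonzero differences = 13.
Nonzero differences (with sign): +3, +5, -3, -3, +2, +3, +8, +5, +1, +7, +8, +5, +5
Step 2: Count signs: positive = 11, negative = 2.
Step 3: Under H0: P(positive) = 0.5, so the number of positives S ~ Bin(13, 0.5).
Step 4: Two-sided exact p-value = sum of Bin(13,0.5) probabilities at or below the observed probability = 0.022461.
Step 5: alpha = 0.1. reject H0.

n_eff = 13, pos = 11, neg = 2, p = 0.022461, reject H0.


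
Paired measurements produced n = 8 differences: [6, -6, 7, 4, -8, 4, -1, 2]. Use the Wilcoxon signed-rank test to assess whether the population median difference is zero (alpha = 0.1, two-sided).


Step 1: Drop any zero differences (none here) and take |d_i|.
|d| = [6, 6, 7, 4, 8, 4, 1, 2]
Step 2: Midrank |d_i| (ties get averaged ranks).
ranks: |6|->5.5, |6|->5.5, |7|->7, |4|->3.5, |8|->8, |4|->3.5, |1|->1, |2|->2
Step 3: Attach original signs; sum ranks with positive sign and with negative sign.
W+ = 5.5 + 7 + 3.5 + 3.5 + 2 = 21.5
W- = 5.5 + 8 + 1 = 14.5
(Check: W+ + W- = 36 should equal n(n+1)/2 = 36.)
Step 4: Test statistic W = min(W+, W-) = 14.5.
Step 5: Ties in |d|, so use the tie-corrected normal approximation.
        E[W] = n(n+1)/4 = 8*9/4 = 18.
        Tie groups: |d|=4 (t=2), |d|=6 (t=2); sum(t^3 - t) = 12.
        Var[W] = n(n+1)(2n+1)/24 - sum(t^3-t)/48 = 1224/24 - 12/48 = 50.75.
        z = (W - E[W]) / sqrt(Var[W]) = (14.5 - 18) / 7.1239 = -0.4913.
        Two-sided p = 2*Phi(z) = 0.623212.
Step 6: alpha = 0.1. fail to reject H0.

W+ = 21.5, W- = 14.5, W = min = 14.5, p = 0.623212, fail to reject H0.


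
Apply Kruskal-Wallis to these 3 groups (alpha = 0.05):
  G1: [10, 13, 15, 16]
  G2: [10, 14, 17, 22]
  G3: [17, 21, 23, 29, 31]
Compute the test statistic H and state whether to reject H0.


Step 1: Combine all N = 13 observations and assign midranks.
sorted (value, group, rank): (10,G1,1.5), (10,G2,1.5), (13,G1,3), (14,G2,4), (15,G1,5), (16,G1,6), (17,G2,7.5), (17,G3,7.5), (21,G3,9), (22,G2,10), (23,G3,11), (29,G3,12), (31,G3,13)
Step 2: Sum ranks within each group.
R_1 = 15.5 (n_1 = 4)
R_2 = 23 (n_2 = 4)
R_3 = 52.5 (n_3 = 5)
Step 3: H = 12/(N(N+1)) * sum(R_i^2/n_i) - 3(N+1)
     = 12/(13*14) * (15.5^2/4 + 23^2/4 + 52.5^2/5) - 3*14
     = 0.065934 * 743.562 - 42
     = 7.026099.
Step 4: Ties present; correction factor C = 1 - 12/(13^3 - 13) = 0.994505. Corrected H = 7.026099 / 0.994505 = 7.064917.
Step 5: Under H0, H ~ chi^2(2); p-value = 0.029233.
Step 6: alpha = 0.05. reject H0.

H = 7.0649, df = 2, p = 0.029233, reject H0.


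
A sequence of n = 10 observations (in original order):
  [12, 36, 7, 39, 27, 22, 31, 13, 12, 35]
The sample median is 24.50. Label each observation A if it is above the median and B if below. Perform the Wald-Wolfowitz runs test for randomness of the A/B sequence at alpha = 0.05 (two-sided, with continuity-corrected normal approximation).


Step 1: Compute median = 24.50; label A = above, B = below.
Labels in order: BABAABABBA  (n_A = 5, n_B = 5)
Step 2: Count runs R = 8.
Step 3: Under H0 (random ordering), E[R] = 2*n_A*n_B/(n_A+n_B) + 1 = 2*5*5/10 + 1 = 6.0000.
        Var[R] = 2*n_A*n_B*(2*n_A*n_B - n_A - n_B) / ((n_A+n_B)^2 * (n_A+n_B-1)) = 2000/900 = 2.2222.
        SD[R] = 1.4907.
Step 4: Continuity-corrected z = (R - 0.5 - E[R]) / SD[R] = (8 - 0.5 - 6.0000) / 1.4907 = 1.0062.
Step 5: Two-sided p-value via normal approximation = 2*(1 - Phi(|z|)) = 0.314305.
Step 6: alpha = 0.05. fail to reject H0.

R = 8, z = 1.0062, p = 0.314305, fail to reject H0.


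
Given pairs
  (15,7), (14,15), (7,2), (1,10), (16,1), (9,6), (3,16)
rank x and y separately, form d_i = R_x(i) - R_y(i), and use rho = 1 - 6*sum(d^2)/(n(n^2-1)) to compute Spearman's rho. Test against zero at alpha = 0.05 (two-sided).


Step 1: Rank x and y separately (midranks; no ties here).
rank(x): 15->6, 14->5, 7->3, 1->1, 16->7, 9->4, 3->2
rank(y): 7->4, 15->6, 2->2, 10->5, 1->1, 6->3, 16->7
Step 2: d_i = R_x(i) - R_y(i); compute d_i^2.
  (6-4)^2=4, (5-6)^2=1, (3-2)^2=1, (1-5)^2=16, (7-1)^2=36, (4-3)^2=1, (2-7)^2=25
sum(d^2) = 84.
Step 3: rho = 1 - 6*84 / (7*(7^2 - 1)) = 1 - 504/336 = -0.500000.
Step 4: Under H0, t = rho * sqrt((n-2)/(1-rho^2)) = -1.2910 ~ t(5).
Step 5: Two-sided p-value from the t-distribution with 5 df = 0.253170.
Step 6: alpha = 0.05. fail to reject H0.

rho = -0.5000, p = 0.253170, fail to reject H0 at alpha = 0.05.


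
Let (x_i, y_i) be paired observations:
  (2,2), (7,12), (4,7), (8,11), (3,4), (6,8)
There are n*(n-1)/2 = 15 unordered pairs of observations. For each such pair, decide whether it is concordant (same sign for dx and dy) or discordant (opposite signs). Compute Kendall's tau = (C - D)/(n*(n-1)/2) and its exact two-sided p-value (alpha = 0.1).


Step 1: Enumerate the 15 unordered pairs (i,j) with i<j and classify each by sign(x_j-x_i) * sign(y_j-y_i).
  (1,2):dx=+5,dy=+10->C; (1,3):dx=+2,dy=+5->C; (1,4):dx=+6,dy=+9->C; (1,5):dx=+1,dy=+2->C
  (1,6):dx=+4,dy=+6->C; (2,3):dx=-3,dy=-5->C; (2,4):dx=+1,dy=-1->D; (2,5):dx=-4,dy=-8->C
  (2,6):dx=-1,dy=-4->C; (3,4):dx=+4,dy=+4->C; (3,5):dx=-1,dy=-3->C; (3,6):dx=+2,dy=+1->C
  (4,5):dx=-5,dy=-7->C; (4,6):dx=-2,dy=-3->C; (5,6):dx=+3,dy=+4->C
Step 2: C = 14, D = 1, total pairs = 15.
Step 3: tau = (C - D)/(n(n-1)/2) = (14 - 1)/15 = 0.866667.
Step 4: Exact two-sided p-value (enumerate n! = 720 permutations of y under H0): p = 0.016667.
Step 5: alpha = 0.1. reject H0.

tau_b = 0.8667 (C=14, D=1), p = 0.016667, reject H0.


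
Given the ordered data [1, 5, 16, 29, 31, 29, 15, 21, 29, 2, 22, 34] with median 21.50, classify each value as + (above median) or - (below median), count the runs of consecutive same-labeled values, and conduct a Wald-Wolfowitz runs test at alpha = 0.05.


Step 1: Compute median = 21.50; label A = above, B = below.
Labels in order: BBBAAABBABAA  (n_A = 6, n_B = 6)
Step 2: Count runs R = 6.
Step 3: Under H0 (random ordering), E[R] = 2*n_A*n_B/(n_A+n_B) + 1 = 2*6*6/12 + 1 = 7.0000.
        Var[R] = 2*n_A*n_B*(2*n_A*n_B - n_A - n_B) / ((n_A+n_B)^2 * (n_A+n_B-1)) = 4320/1584 = 2.7273.
        SD[R] = 1.6514.
Step 4: Continuity-corrected z = (R + 0.5 - E[R]) / SD[R] = (6 + 0.5 - 7.0000) / 1.6514 = -0.3028.
Step 5: Two-sided p-value via normal approximation = 2*(1 - Phi(|z|)) = 0.762069.
Step 6: alpha = 0.05. fail to reject H0.

R = 6, z = -0.3028, p = 0.762069, fail to reject H0.


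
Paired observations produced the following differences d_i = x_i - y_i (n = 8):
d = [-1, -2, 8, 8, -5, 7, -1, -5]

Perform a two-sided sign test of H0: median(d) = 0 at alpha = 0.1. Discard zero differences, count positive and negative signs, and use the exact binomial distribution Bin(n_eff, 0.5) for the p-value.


Step 1: Discard zero differences. Original n = 8; n_eff = number of nonzero differences = 8.
Nonzero differences (with sign): -1, -2, +8, +8, -5, +7, -1, -5
Step 2: Count signs: positive = 3, negative = 5.
Step 3: Under H0: P(positive) = 0.5, so the number of positives S ~ Bin(8, 0.5).
Step 4: Two-sided exact p-value = sum of Bin(8,0.5) probabilities at or below the observed probability = 0.726562.
Step 5: alpha = 0.1. fail to reject H0.

n_eff = 8, pos = 3, neg = 5, p = 0.726562, fail to reject H0.


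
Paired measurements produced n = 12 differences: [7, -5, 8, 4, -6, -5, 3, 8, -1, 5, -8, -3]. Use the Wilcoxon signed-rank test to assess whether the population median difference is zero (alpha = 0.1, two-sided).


Step 1: Drop any zero differences (none here) and take |d_i|.
|d| = [7, 5, 8, 4, 6, 5, 3, 8, 1, 5, 8, 3]
Step 2: Midrank |d_i| (ties get averaged ranks).
ranks: |7|->9, |5|->6, |8|->11, |4|->4, |6|->8, |5|->6, |3|->2.5, |8|->11, |1|->1, |5|->6, |8|->11, |3|->2.5
Step 3: Attach original signs; sum ranks with positive sign and with negative sign.
W+ = 9 + 11 + 4 + 2.5 + 11 + 6 = 43.5
W- = 6 + 8 + 6 + 1 + 11 + 2.5 = 34.5
(Check: W+ + W- = 78 should equal n(n+1)/2 = 78.)
Step 4: Test statistic W = min(W+, W-) = 34.5.
Step 5: Ties in |d|, so use the tie-corrected normal approximation.
        E[W] = n(n+1)/4 = 12*13/4 = 39.
        Tie groups: |d|=3 (t=2), |d|=5 (t=3), |d|=8 (t=3); sum(t^3 - t) = 54.
        Var[W] = n(n+1)(2n+1)/24 - sum(t^3-t)/48 = 3900/24 - 54/48 = 161.375.
        z = (W - E[W]) / sqrt(Var[W]) = (34.5 - 39) / 12.7033 = -0.3542.
        Two-sided p = 2*Phi(z) = 0.723161.
Step 6: alpha = 0.1. fail to reject H0.

W+ = 43.5, W- = 34.5, W = min = 34.5, p = 0.723161, fail to reject H0.


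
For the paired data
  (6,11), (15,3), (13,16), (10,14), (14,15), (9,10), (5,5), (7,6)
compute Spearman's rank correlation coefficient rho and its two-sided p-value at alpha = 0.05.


Step 1: Rank x and y separately (midranks; no ties here).
rank(x): 6->2, 15->8, 13->6, 10->5, 14->7, 9->4, 5->1, 7->3
rank(y): 11->5, 3->1, 16->8, 14->6, 15->7, 10->4, 5->2, 6->3
Step 2: d_i = R_x(i) - R_y(i); compute d_i^2.
  (2-5)^2=9, (8-1)^2=49, (6-8)^2=4, (5-6)^2=1, (7-7)^2=0, (4-4)^2=0, (1-2)^2=1, (3-3)^2=0
sum(d^2) = 64.
Step 3: rho = 1 - 6*64 / (8*(8^2 - 1)) = 1 - 384/504 = 0.238095.
Step 4: Under H0, t = rho * sqrt((n-2)/(1-rho^2)) = 0.6005 ~ t(6).
Step 5: Two-sided p-value from the t-distribution with 6 df = 0.570156.
Step 6: alpha = 0.05. fail to reject H0.

rho = 0.2381, p = 0.570156, fail to reject H0 at alpha = 0.05.


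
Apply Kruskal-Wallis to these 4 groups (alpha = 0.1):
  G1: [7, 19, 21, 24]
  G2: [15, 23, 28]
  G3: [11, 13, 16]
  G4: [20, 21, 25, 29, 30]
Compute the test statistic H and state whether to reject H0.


Step 1: Combine all N = 15 observations and assign midranks.
sorted (value, group, rank): (7,G1,1), (11,G3,2), (13,G3,3), (15,G2,4), (16,G3,5), (19,G1,6), (20,G4,7), (21,G1,8.5), (21,G4,8.5), (23,G2,10), (24,G1,11), (25,G4,12), (28,G2,13), (29,G4,14), (30,G4,15)
Step 2: Sum ranks within each group.
R_1 = 26.5 (n_1 = 4)
R_2 = 27 (n_2 = 3)
R_3 = 10 (n_3 = 3)
R_4 = 56.5 (n_4 = 5)
Step 3: H = 12/(N(N+1)) * sum(R_i^2/n_i) - 3(N+1)
     = 12/(15*16) * (26.5^2/4 + 27^2/3 + 10^2/3 + 56.5^2/5) - 3*16
     = 0.050000 * 1090.35 - 48
     = 6.517292.
Step 4: Ties present; correction factor C = 1 - 6/(15^3 - 15) = 0.998214. Corrected H = 6.517292 / 0.998214 = 6.528951.
Step 5: Under H0, H ~ chi^2(3); p-value = 0.088528.
Step 6: alpha = 0.1. reject H0.

H = 6.5290, df = 3, p = 0.088528, reject H0.


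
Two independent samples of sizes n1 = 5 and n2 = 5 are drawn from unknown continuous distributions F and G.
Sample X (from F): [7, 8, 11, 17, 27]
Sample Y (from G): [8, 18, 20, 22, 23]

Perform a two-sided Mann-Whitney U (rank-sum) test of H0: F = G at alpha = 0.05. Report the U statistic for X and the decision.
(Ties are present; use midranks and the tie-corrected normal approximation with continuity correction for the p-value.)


Step 1: Combine and sort all 10 observations; assign midranks.
sorted (value, group): (7,X), (8,X), (8,Y), (11,X), (17,X), (18,Y), (20,Y), (22,Y), (23,Y), (27,X)
ranks: 7->1, 8->2.5, 8->2.5, 11->4, 17->5, 18->6, 20->7, 22->8, 23->9, 27->10
Step 2: Rank sum for X: R1 = 1 + 2.5 + 4 + 5 + 10 = 22.5.
Step 3: U_X = R1 - n1(n1+1)/2 = 22.5 - 5*6/2 = 22.5 - 15 = 7.5.
       U_Y = n1*n2 - U_X = 25 - 7.5 = 17.5.
Step 4: Ties are present, so use the tie-corrected normal approximation (with continuity correction) for the p-value.
Step 5: p-value = 0.345742; compare to alpha = 0.05. fail to reject H0.

U_X = 7.5, p = 0.345742, fail to reject H0 at alpha = 0.05.


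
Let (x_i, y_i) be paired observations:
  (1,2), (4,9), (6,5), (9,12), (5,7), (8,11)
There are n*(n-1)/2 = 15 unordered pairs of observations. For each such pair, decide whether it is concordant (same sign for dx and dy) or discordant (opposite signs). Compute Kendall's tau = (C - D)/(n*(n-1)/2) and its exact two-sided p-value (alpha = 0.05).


Step 1: Enumerate the 15 unordered pairs (i,j) with i<j and classify each by sign(x_j-x_i) * sign(y_j-y_i).
  (1,2):dx=+3,dy=+7->C; (1,3):dx=+5,dy=+3->C; (1,4):dx=+8,dy=+10->C; (1,5):dx=+4,dy=+5->C
  (1,6):dx=+7,dy=+9->C; (2,3):dx=+2,dy=-4->D; (2,4):dx=+5,dy=+3->C; (2,5):dx=+1,dy=-2->D
  (2,6):dx=+4,dy=+2->C; (3,4):dx=+3,dy=+7->C; (3,5):dx=-1,dy=+2->D; (3,6):dx=+2,dy=+6->C
  (4,5):dx=-4,dy=-5->C; (4,6):dx=-1,dy=-1->C; (5,6):dx=+3,dy=+4->C
Step 2: C = 12, D = 3, total pairs = 15.
Step 3: tau = (C - D)/(n(n-1)/2) = (12 - 3)/15 = 0.600000.
Step 4: Exact two-sided p-value (enumerate n! = 720 permutations of y under H0): p = 0.136111.
Step 5: alpha = 0.05. fail to reject H0.

tau_b = 0.6000 (C=12, D=3), p = 0.136111, fail to reject H0.


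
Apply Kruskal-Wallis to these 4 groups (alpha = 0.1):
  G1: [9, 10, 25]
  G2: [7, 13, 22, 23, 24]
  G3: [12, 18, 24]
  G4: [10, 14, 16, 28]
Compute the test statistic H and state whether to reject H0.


Step 1: Combine all N = 15 observations and assign midranks.
sorted (value, group, rank): (7,G2,1), (9,G1,2), (10,G1,3.5), (10,G4,3.5), (12,G3,5), (13,G2,6), (14,G4,7), (16,G4,8), (18,G3,9), (22,G2,10), (23,G2,11), (24,G2,12.5), (24,G3,12.5), (25,G1,14), (28,G4,15)
Step 2: Sum ranks within each group.
R_1 = 19.5 (n_1 = 3)
R_2 = 40.5 (n_2 = 5)
R_3 = 26.5 (n_3 = 3)
R_4 = 33.5 (n_4 = 4)
Step 3: H = 12/(N(N+1)) * sum(R_i^2/n_i) - 3(N+1)
     = 12/(15*16) * (19.5^2/3 + 40.5^2/5 + 26.5^2/3 + 33.5^2/4) - 3*16
     = 0.050000 * 969.446 - 48
     = 0.472292.
Step 4: Ties present; correction factor C = 1 - 12/(15^3 - 15) = 0.996429. Corrected H = 0.472292 / 0.996429 = 0.473984.
Step 5: Under H0, H ~ chi^2(3); p-value = 0.924569.
Step 6: alpha = 0.1. fail to reject H0.

H = 0.4740, df = 3, p = 0.924569, fail to reject H0.


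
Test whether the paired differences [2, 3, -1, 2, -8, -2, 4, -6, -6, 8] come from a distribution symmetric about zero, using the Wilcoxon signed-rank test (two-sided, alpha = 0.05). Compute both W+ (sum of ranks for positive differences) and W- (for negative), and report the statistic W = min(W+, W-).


Step 1: Drop any zero differences (none here) and take |d_i|.
|d| = [2, 3, 1, 2, 8, 2, 4, 6, 6, 8]
Step 2: Midrank |d_i| (ties get averaged ranks).
ranks: |2|->3, |3|->5, |1|->1, |2|->3, |8|->9.5, |2|->3, |4|->6, |6|->7.5, |6|->7.5, |8|->9.5
Step 3: Attach original signs; sum ranks with positive sign and with negative sign.
W+ = 3 + 5 + 3 + 6 + 9.5 = 26.5
W- = 1 + 9.5 + 3 + 7.5 + 7.5 = 28.5
(Check: W+ + W- = 55 should equal n(n+1)/2 = 55.)
Step 4: Test statistic W = min(W+, W-) = 26.5.
Step 5: Ties in |d|, so use the tie-corrected normal approximation.
        E[W] = n(n+1)/4 = 10*11/4 = 27.5.
        Tie groups: |d|=2 (t=3), |d|=6 (t=2), |d|=8 (t=2); sum(t^3 - t) = 36.
        Var[W] = n(n+1)(2n+1)/24 - sum(t^3-t)/48 = 2310/24 - 36/48 = 95.5.
        z = (W - E[W]) / sqrt(Var[W]) = (26.5 - 27.5) / 9.7724 = -0.1023.
        Two-sided p = 2*Phi(z) = 0.918496.
Step 6: alpha = 0.05. fail to reject H0.

W+ = 26.5, W- = 28.5, W = min = 26.5, p = 0.918496, fail to reject H0.


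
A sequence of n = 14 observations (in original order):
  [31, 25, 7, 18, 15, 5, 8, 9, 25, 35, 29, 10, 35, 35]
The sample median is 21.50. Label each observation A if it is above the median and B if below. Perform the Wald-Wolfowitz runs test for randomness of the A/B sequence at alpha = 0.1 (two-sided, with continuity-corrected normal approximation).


Step 1: Compute median = 21.50; label A = above, B = below.
Labels in order: AABBBBBBAAABAA  (n_A = 7, n_B = 7)
Step 2: Count runs R = 5.
Step 3: Under H0 (random ordering), E[R] = 2*n_A*n_B/(n_A+n_B) + 1 = 2*7*7/14 + 1 = 8.0000.
        Var[R] = 2*n_A*n_B*(2*n_A*n_B - n_A - n_B) / ((n_A+n_B)^2 * (n_A+n_B-1)) = 8232/2548 = 3.2308.
        SD[R] = 1.7974.
Step 4: Continuity-corrected z = (R + 0.5 - E[R]) / SD[R] = (5 + 0.5 - 8.0000) / 1.7974 = -1.3909.
Step 5: Two-sided p-value via normal approximation = 2*(1 - Phi(|z|)) = 0.164264.
Step 6: alpha = 0.1. fail to reject H0.

R = 5, z = -1.3909, p = 0.164264, fail to reject H0.


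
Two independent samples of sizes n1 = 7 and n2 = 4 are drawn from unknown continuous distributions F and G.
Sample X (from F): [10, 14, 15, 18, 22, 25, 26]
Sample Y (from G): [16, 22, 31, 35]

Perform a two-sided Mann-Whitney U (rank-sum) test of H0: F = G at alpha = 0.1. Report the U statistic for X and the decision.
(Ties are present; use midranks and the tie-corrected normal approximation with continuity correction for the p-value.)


Step 1: Combine and sort all 11 observations; assign midranks.
sorted (value, group): (10,X), (14,X), (15,X), (16,Y), (18,X), (22,X), (22,Y), (25,X), (26,X), (31,Y), (35,Y)
ranks: 10->1, 14->2, 15->3, 16->4, 18->5, 22->6.5, 22->6.5, 25->8, 26->9, 31->10, 35->11
Step 2: Rank sum for X: R1 = 1 + 2 + 3 + 5 + 6.5 + 8 + 9 = 34.5.
Step 3: U_X = R1 - n1(n1+1)/2 = 34.5 - 7*8/2 = 34.5 - 28 = 6.5.
       U_Y = n1*n2 - U_X = 28 - 6.5 = 21.5.
Step 4: Ties are present, so use the tie-corrected normal approximation (with continuity correction) for the p-value.
Step 5: p-value = 0.184875; compare to alpha = 0.1. fail to reject H0.

U_X = 6.5, p = 0.184875, fail to reject H0 at alpha = 0.1.


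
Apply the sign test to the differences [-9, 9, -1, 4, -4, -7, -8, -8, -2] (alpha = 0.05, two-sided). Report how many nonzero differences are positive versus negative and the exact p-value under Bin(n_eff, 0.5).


Step 1: Discard zero differences. Original n = 9; n_eff = number of nonzero differences = 9.
Nonzero differences (with sign): -9, +9, -1, +4, -4, -7, -8, -8, -2
Step 2: Count signs: positive = 2, negative = 7.
Step 3: Under H0: P(positive) = 0.5, so the number of positives S ~ Bin(9, 0.5).
Step 4: Two-sided exact p-value = sum of Bin(9,0.5) probabilities at or below the observed probability = 0.179688.
Step 5: alpha = 0.05. fail to reject H0.

n_eff = 9, pos = 2, neg = 7, p = 0.179688, fail to reject H0.


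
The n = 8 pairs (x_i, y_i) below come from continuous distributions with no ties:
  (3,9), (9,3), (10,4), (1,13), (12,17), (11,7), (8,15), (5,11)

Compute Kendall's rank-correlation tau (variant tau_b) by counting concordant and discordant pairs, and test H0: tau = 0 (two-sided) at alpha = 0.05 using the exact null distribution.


Step 1: Enumerate the 28 unordered pairs (i,j) with i<j and classify each by sign(x_j-x_i) * sign(y_j-y_i).
  (1,2):dx=+6,dy=-6->D; (1,3):dx=+7,dy=-5->D; (1,4):dx=-2,dy=+4->D; (1,5):dx=+9,dy=+8->C
  (1,6):dx=+8,dy=-2->D; (1,7):dx=+5,dy=+6->C; (1,8):dx=+2,dy=+2->C; (2,3):dx=+1,dy=+1->C
  (2,4):dx=-8,dy=+10->D; (2,5):dx=+3,dy=+14->C; (2,6):dx=+2,dy=+4->C; (2,7):dx=-1,dy=+12->D
  (2,8):dx=-4,dy=+8->D; (3,4):dx=-9,dy=+9->D; (3,5):dx=+2,dy=+13->C; (3,6):dx=+1,dy=+3->C
  (3,7):dx=-2,dy=+11->D; (3,8):dx=-5,dy=+7->D; (4,5):dx=+11,dy=+4->C; (4,6):dx=+10,dy=-6->D
  (4,7):dx=+7,dy=+2->C; (4,8):dx=+4,dy=-2->D; (5,6):dx=-1,dy=-10->C; (5,7):dx=-4,dy=-2->C
  (5,8):dx=-7,dy=-6->C; (6,7):dx=-3,dy=+8->D; (6,8):dx=-6,dy=+4->D; (7,8):dx=-3,dy=-4->C
Step 2: C = 14, D = 14, total pairs = 28.
Step 3: tau = (C - D)/(n(n-1)/2) = (14 - 14)/28 = 0.000000.
Step 4: Exact two-sided p-value (enumerate n! = 40320 permutations of y under H0): p = 1.000000.
Step 5: alpha = 0.05. fail to reject H0.

tau_b = 0.0000 (C=14, D=14), p = 1.000000, fail to reject H0.


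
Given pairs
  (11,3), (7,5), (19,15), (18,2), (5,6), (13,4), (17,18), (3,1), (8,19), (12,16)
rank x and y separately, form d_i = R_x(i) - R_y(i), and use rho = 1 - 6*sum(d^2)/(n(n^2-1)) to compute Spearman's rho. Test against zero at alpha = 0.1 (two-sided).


Step 1: Rank x and y separately (midranks; no ties here).
rank(x): 11->5, 7->3, 19->10, 18->9, 5->2, 13->7, 17->8, 3->1, 8->4, 12->6
rank(y): 3->3, 5->5, 15->7, 2->2, 6->6, 4->4, 18->9, 1->1, 19->10, 16->8
Step 2: d_i = R_x(i) - R_y(i); compute d_i^2.
  (5-3)^2=4, (3-5)^2=4, (10-7)^2=9, (9-2)^2=49, (2-6)^2=16, (7-4)^2=9, (8-9)^2=1, (1-1)^2=0, (4-10)^2=36, (6-8)^2=4
sum(d^2) = 132.
Step 3: rho = 1 - 6*132 / (10*(10^2 - 1)) = 1 - 792/990 = 0.200000.
Step 4: Under H0, t = rho * sqrt((n-2)/(1-rho^2)) = 0.5774 ~ t(8).
Step 5: Two-sided p-value from the t-distribution with 8 df = 0.579584.
Step 6: alpha = 0.1. fail to reject H0.

rho = 0.2000, p = 0.579584, fail to reject H0 at alpha = 0.1.
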